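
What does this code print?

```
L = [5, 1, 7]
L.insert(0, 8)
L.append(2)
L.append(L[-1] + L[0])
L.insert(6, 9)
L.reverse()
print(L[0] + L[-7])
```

18

insert 8 at 0 → [8, 5, 1, 7]
append 2 → [8, 5, 1, 7, 2]
append L[-1]+L[0] = 2+8 = 10 → [8, 5, 1, 7, 2, 10]
insert 9 at 6 → [8, 5, 1, 7, 2, 10, 9]
reverse → [9, 10, 2, 7, 1, 5, 8]
L[0]+L[-7] = 9+9 = 18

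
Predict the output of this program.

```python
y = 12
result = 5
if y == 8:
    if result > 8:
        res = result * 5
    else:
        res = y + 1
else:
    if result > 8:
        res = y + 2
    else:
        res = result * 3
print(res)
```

15

y=12, result=5
y == 8 is False; result > 8 is False
→ res = result * 3 = 15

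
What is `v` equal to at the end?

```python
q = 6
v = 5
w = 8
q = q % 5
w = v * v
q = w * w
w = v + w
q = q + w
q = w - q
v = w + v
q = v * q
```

q = 6%5 = 1
w = 5*5 = 25
q = 25*25 = 625
w = 5+25 = 30
q = 625+30 = 655
q = 30-655 = -625
v = 30+5 = 35
q = 35*(-625) = -21875

35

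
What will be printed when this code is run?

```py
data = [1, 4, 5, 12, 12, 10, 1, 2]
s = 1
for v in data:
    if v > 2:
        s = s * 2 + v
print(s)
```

v=1: not >2
v=4: >2, s = 1*2+4 = 6
v=5: >2, s = 6*2+5 = 17
v=12: >2, s = 17*2+12 = 46
v=12: >2, s = 46*2+12 = 104
v=10: >2, s = 104*2+10 = 218
v=1: not >2
v=2: not >2

218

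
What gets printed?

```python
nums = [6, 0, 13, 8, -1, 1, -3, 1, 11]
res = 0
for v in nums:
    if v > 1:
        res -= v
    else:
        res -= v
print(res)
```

-36

v=6: >1, res = 0-6 = -6
v=0: not >1, res = (-6)-0 = -6
v=13: >1, res = (-6)-13 = -19
v=8: >1, res = (-19)-8 = -27
v=-1: not >1, res = (-27)-(-1) = -26
v=1: not >1, res = (-26)-1 = -27
v=-3: not >1, res = (-27)-(-3) = -24
v=1: not >1, res = (-24)-1 = -25
v=11: >1, res = (-25)-11 = -36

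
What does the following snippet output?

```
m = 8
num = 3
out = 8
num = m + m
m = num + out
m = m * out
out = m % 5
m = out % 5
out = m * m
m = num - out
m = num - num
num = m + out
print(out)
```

num = 8+8 = 16
m = 16+8 = 24
m = 24*8 = 192
out = 192%5 = 2
m = 2%5 = 2
out = 2*2 = 4
m = 16-4 = 12
m = 16-16 = 0
num = 0+4 = 4

4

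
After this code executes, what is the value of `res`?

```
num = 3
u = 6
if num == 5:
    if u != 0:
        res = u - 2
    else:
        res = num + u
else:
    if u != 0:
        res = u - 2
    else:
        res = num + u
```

num=3, u=6
num == 5 is False; u != 0 is True
→ res = u - 2 = 4

4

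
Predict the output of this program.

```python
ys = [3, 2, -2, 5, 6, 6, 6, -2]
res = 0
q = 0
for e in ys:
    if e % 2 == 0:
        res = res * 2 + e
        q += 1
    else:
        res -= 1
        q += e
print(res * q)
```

476

e=3: not even, res = 0-1 = -1; q=3
e=2: even, res = (-1)*2+2 = 0; q=4
e=-2: even, res = 0*2+(-2) = -2; q=5
e=5: not even, res = (-2)-1 = -3; q=10
e=6: even, res = (-3)*2+6 = 0; q=11
e=6: even, res = 0*2+6 = 6; q=12
e=6: even, res = 6*2+6 = 18; q=13
e=-2: even, res = 18*2+(-2) = 34; q=14
res*q = 34*14 = 476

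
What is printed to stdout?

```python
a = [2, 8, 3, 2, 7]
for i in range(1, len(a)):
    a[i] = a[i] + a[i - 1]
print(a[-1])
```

22

i=1: a[1] = 8+2 = 10 → [2, 10, 3, 2, 7]
i=2: a[2] = 3+10 = 13 → [2, 10, 13, 2, 7]
i=3: a[3] = 2+13 = 15 → [2, 10, 13, 15, 7]
i=4: a[4] = 7+15 = 22 → [2, 10, 13, 15, 22]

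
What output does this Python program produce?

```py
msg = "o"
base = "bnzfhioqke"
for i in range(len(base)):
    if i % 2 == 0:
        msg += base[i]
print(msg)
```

obzhok

i=0: add 'b' → 'ob'
i=1: skip
i=2: add 'z' → 'obz'
i=3: skip
i=4: add 'h' → 'obzh'
i=5: skip
i=6: add 'o' → 'obzho'
i=7: skip
i=8: add 'k' → 'obzhok'
i=9: skip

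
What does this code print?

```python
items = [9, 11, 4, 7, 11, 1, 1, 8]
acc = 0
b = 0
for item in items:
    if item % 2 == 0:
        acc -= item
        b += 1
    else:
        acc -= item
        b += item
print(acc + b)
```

item=9: not even, acc = 0-9 = -9; b=9
item=11: not even, acc = (-9)-11 = -20; b=20
item=4: even, acc = (-20)-4 = -24; b=21
item=7: not even, acc = (-24)-7 = -31; b=28
item=11: not even, acc = (-31)-11 = -42; b=39
item=1: not even, acc = (-42)-1 = -43; b=40
item=1: not even, acc = (-43)-1 = -44; b=41
item=8: even, acc = (-44)-8 = -52; b=42
acc+b = (-52)+42 = -10

-10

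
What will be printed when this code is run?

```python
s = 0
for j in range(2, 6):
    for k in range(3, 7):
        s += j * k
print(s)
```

252

j=2,k=3: s = 0+6 = 6
j=2,k=4: s = 6+8 = 14
j=2,k=5: s = 14+10 = 24
j=2,k=6: s = 24+12 = 36
j=3,k=3: s = 36+9 = 45
j=3,k=4: s = 45+12 = 57
j=3,k=5: s = 57+15 = 72
j=3,k=6: s = 72+18 = 90
j=4,k=3: s = 90+12 = 102
j=4,k=4: s = 102+16 = 118
j=4,k=5: s = 118+20 = 138
j=4,k=6: s = 138+24 = 162
j=5,k=3: s = 162+15 = 177
j=5,k=4: s = 177+20 = 197
j=5,k=5: s = 197+25 = 222
j=5,k=6: s = 222+30 = 252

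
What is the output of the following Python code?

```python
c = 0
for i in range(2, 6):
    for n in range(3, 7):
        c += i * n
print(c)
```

252

i=2,n=3: c = 0+6 = 6
i=2,n=4: c = 6+8 = 14
i=2,n=5: c = 14+10 = 24
i=2,n=6: c = 24+12 = 36
i=3,n=3: c = 36+9 = 45
i=3,n=4: c = 45+12 = 57
i=3,n=5: c = 57+15 = 72
i=3,n=6: c = 72+18 = 90
i=4,n=3: c = 90+12 = 102
i=4,n=4: c = 102+16 = 118
i=4,n=5: c = 118+20 = 138
i=4,n=6: c = 138+24 = 162
i=5,n=3: c = 162+15 = 177
i=5,n=4: c = 177+20 = 197
i=5,n=5: c = 197+25 = 222
i=5,n=6: c = 222+30 = 252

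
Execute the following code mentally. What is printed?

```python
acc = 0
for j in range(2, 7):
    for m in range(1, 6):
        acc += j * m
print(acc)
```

j=2,m=1: acc = 0+2 = 2
j=2,m=2: acc = 2+4 = 6
j=2,m=3: acc = 6+6 = 12
j=2,m=4: acc = 12+8 = 20
j=2,m=5: acc = 20+10 = 30
j=3,m=1: acc = 30+3 = 33
j=3,m=2: acc = 33+6 = 39
j=3,m=3: acc = 39+9 = 48
j=3,m=4: acc = 48+12 = 60
j=3,m=5: acc = 60+15 = 75
j=4,m=1: acc = 75+4 = 79
j=4,m=2: acc = 79+8 = 87
j=4,m=3: acc = 87+12 = 99
j=4,m=4: acc = 99+16 = 115
j=4,m=5: acc = 115+20 = 135
j=5,m=1: acc = 135+5 = 140
j=5,m=2: acc = 140+10 = 150
j=5,m=3: acc = 150+15 = 165
j=5,m=4: acc = 165+20 = 185
j=5,m=5: acc = 185+25 = 210
j=6,m=1: acc = 210+6 = 216
j=6,m=2: acc = 216+12 = 228
j=6,m=3: acc = 228+18 = 246
j=6,m=4: acc = 246+24 = 270
j=6,m=5: acc = 270+30 = 300

300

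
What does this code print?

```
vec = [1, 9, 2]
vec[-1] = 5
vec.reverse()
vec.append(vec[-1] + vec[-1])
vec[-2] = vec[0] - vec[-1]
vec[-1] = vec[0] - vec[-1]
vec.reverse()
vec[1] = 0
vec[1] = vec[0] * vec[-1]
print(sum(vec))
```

32

vec[-1] = 5 → [1, 9, 5]
reverse → [5, 9, 1]
append vec[-1]+vec[-1] = 1+1 = 2 → [5, 9, 1, 2]
vec[-2] = vec[0]-vec[-1] = 5-2 = 3 → [5, 9, 3, 2]
vec[-1] = vec[0]-vec[-1] = 5-2 = 3 → [5, 9, 3, 3]
reverse → [3, 3, 9, 5]
vec[1] = 0 → [3, 0, 9, 5]
vec[1] = vec[0]*vec[-1] = 3*5 = 15 → [3, 15, 9, 5]
sum = 32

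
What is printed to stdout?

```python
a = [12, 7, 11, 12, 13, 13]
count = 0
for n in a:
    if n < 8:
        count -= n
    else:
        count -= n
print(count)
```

n=12: not <8, count = 0-12 = -12
n=7: <8, count = (-12)-7 = -19
n=11: not <8, count = (-19)-11 = -30
n=12: not <8, count = (-30)-12 = -42
n=13: not <8, count = (-42)-13 = -55
n=13: not <8, count = (-55)-13 = -68

-68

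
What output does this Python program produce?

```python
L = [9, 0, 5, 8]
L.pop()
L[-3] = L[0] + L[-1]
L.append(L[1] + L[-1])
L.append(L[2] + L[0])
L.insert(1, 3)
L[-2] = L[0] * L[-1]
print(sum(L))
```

pop() removes 8 → [9, 0, 5]
L[-3] = L[0]+L[-1] = 9+5 = 14 → [14, 0, 5]
append L[1]+L[-1] = 0+5 = 5 → [14, 0, 5, 5]
append L[2]+L[0] = 5+14 = 19 → [14, 0, 5, 5, 19]
insert 3 at 1 → [14, 3, 0, 5, 5, 19]
L[-2] = L[0]*L[-1] = 14*19 = 266 → [14, 3, 0, 5, 266, 19]
sum = 307

307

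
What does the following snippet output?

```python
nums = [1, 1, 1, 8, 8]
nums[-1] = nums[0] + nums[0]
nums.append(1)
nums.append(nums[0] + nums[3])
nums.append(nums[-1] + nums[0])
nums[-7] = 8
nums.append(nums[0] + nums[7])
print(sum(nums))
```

51

nums[-1] = nums[0]+nums[0] = 1+1 = 2 → [1, 1, 1, 8, 2]
append 1 → [1, 1, 1, 8, 2, 1]
append nums[0]+nums[3] = 1+8 = 9 → [1, 1, 1, 8, 2, 1, 9]
append nums[-1]+nums[0] = 9+1 = 10 → [1, 1, 1, 8, 2, 1, 9, 10]
nums[-7] = 8 → [1, 8, 1, 8, 2, 1, 9, 10]
append nums[0]+nums[7] = 1+10 = 11 → [1, 8, 1, 8, 2, 1, 9, 10, 11]
sum = 51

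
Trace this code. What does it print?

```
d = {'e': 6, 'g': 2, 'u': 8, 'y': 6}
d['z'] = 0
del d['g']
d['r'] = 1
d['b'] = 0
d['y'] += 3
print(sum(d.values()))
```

d['z'] = 0 → {'e': 6, 'g': 2, 'u': 8, 'y': 6, 'z': 0}
del 'g' → {'e': 6, 'u': 8, 'y': 6, 'z': 0}
d['r'] = 1 → {'e': 6, 'u': 8, 'y': 6, 'z': 0, 'r': 1}
d['b'] = 0 → {'e': 6, 'u': 8, 'y': 6, 'z': 0, 'r': 1, 'b': 0}
d['y'] = 6+3 = 9 → {'e': 6, 'u': 8, 'y': 9, 'z': 0, 'r': 1, 'b': 0}
sum of values = 24

24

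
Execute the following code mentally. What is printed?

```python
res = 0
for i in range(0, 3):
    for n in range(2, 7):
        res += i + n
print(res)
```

i=0,n=2: res = 0+2 = 2
i=0,n=3: res = 2+3 = 5
i=0,n=4: res = 5+4 = 9
i=0,n=5: res = 9+5 = 14
i=0,n=6: res = 14+6 = 20
i=1,n=2: res = 20+3 = 23
i=1,n=3: res = 23+4 = 27
i=1,n=4: res = 27+5 = 32
i=1,n=5: res = 32+6 = 38
i=1,n=6: res = 38+7 = 45
i=2,n=2: res = 45+4 = 49
i=2,n=3: res = 49+5 = 54
i=2,n=4: res = 54+6 = 60
i=2,n=5: res = 60+7 = 67
i=2,n=6: res = 67+8 = 75

75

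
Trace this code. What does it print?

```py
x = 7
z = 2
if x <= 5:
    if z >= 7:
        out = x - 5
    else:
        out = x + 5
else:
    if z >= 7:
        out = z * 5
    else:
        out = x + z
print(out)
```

9

x=7, z=2
x <= 5 is False; z >= 7 is False
→ out = x + z = 9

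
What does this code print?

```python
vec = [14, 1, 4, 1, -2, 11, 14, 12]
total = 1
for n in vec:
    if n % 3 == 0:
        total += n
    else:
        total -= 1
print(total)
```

n=14: not %3==0, total = 1-1 = 0
n=1: not %3==0, total = 0-1 = -1
n=4: not %3==0, total = (-1)-1 = -2
n=1: not %3==0, total = (-2)-1 = -3
n=-2: not %3==0, total = (-3)-1 = -4
n=11: not %3==0, total = (-4)-1 = -5
n=14: not %3==0, total = (-5)-1 = -6
n=12: %3==0, total = (-6)+12 = 6

6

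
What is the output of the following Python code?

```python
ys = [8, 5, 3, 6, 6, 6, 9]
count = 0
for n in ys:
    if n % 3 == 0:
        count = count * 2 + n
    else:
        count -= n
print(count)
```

n=8: not %3==0, count = 0-8 = -8
n=5: not %3==0, count = (-8)-5 = -13
n=3: %3==0, count = (-13)*2+3 = -23
n=6: %3==0, count = (-23)*2+6 = -40
n=6: %3==0, count = (-40)*2+6 = -74
n=6: %3==0, count = (-74)*2+6 = -142
n=9: %3==0, count = (-142)*2+9 = -275

-275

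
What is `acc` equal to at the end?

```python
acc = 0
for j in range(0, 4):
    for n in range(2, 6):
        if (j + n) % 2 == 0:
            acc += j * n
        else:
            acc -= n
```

16

j=0,n=2: even sum, acc = 0+0 = 0
j=0,n=3: odd sum, acc = 0-3 = -3
j=0,n=4: even sum, acc = (-3)+0 = -3
j=0,n=5: odd sum, acc = (-3)-5 = -8
j=1,n=2: odd sum, acc = (-8)-2 = -10
j=1,n=3: even sum, acc = (-10)+3 = -7
j=1,n=4: odd sum, acc = (-7)-4 = -11
j=1,n=5: even sum, acc = (-11)+5 = -6
j=2,n=2: even sum, acc = (-6)+4 = -2
j=2,n=3: odd sum, acc = (-2)-3 = -5
j=2,n=4: even sum, acc = (-5)+8 = 3
j=2,n=5: odd sum, acc = 3-5 = -2
j=3,n=2: odd sum, acc = (-2)-2 = -4
j=3,n=3: even sum, acc = (-4)+9 = 5
j=3,n=4: odd sum, acc = 5-4 = 1
j=3,n=5: even sum, acc = 1+15 = 16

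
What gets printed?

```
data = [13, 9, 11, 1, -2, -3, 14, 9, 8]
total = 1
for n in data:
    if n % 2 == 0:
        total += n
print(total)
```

21

n=13: not even
n=9: not even
n=11: not even
n=1: not even
n=-2: even, total = 1+(-2) = -1
n=-3: not even
n=14: even, total = (-1)+14 = 13
n=9: not even
n=8: even, total = 13+8 = 21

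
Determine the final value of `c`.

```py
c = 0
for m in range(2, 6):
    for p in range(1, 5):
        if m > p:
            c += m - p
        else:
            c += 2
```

32

m=2,p=1: 2>1, c = 0+1 = 1
m=2,p=2: not 2>2, c = 1+2 = 3
m=2,p=3: not 2>3, c = 3+2 = 5
m=2,p=4: not 2>4, c = 5+2 = 7
m=3,p=1: 3>1, c = 7+2 = 9
m=3,p=2: 3>2, c = 9+1 = 10
m=3,p=3: not 3>3, c = 10+2 = 12
m=3,p=4: not 3>4, c = 12+2 = 14
m=4,p=1: 4>1, c = 14+3 = 17
m=4,p=2: 4>2, c = 17+2 = 19
m=4,p=3: 4>3, c = 19+1 = 20
m=4,p=4: not 4>4, c = 20+2 = 22
m=5,p=1: 5>1, c = 22+4 = 26
m=5,p=2: 5>2, c = 26+3 = 29
m=5,p=3: 5>3, c = 29+2 = 31
m=5,p=4: 5>4, c = 31+1 = 32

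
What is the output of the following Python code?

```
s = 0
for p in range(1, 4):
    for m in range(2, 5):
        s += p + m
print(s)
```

45

p=1,m=2: s = 0+3 = 3
p=1,m=3: s = 3+4 = 7
p=1,m=4: s = 7+5 = 12
p=2,m=2: s = 12+4 = 16
p=2,m=3: s = 16+5 = 21
p=2,m=4: s = 21+6 = 27
p=3,m=2: s = 27+5 = 32
p=3,m=3: s = 32+6 = 38
p=3,m=4: s = 38+7 = 45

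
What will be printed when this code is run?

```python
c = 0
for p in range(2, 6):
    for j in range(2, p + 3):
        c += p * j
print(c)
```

p=2,j=2: c = 0+4 = 4
p=2,j=3: c = 4+6 = 10
p=2,j=4: c = 10+8 = 18
p=3,j=2: c = 18+6 = 24
p=3,j=3: c = 24+9 = 33
p=3,j=4: c = 33+12 = 45
p=3,j=5: c = 45+15 = 60
p=4,j=2: c = 60+8 = 68
p=4,j=3: c = 68+12 = 80
p=4,j=4: c = 80+16 = 96
p=4,j=5: c = 96+20 = 116
p=4,j=6: c = 116+24 = 140
p=5,j=2: c = 140+10 = 150
p=5,j=3: c = 150+15 = 165
p=5,j=4: c = 165+20 = 185
p=5,j=5: c = 185+25 = 210
p=5,j=6: c = 210+30 = 240
p=5,j=7: c = 240+35 = 275

275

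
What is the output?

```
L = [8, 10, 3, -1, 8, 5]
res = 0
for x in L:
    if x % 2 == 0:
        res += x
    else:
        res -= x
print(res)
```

19

x=8: even, res = 0+8 = 8
x=10: even, res = 8+10 = 18
x=3: not even, res = 18-3 = 15
x=-1: not even, res = 15-(-1) = 16
x=8: even, res = 16+8 = 24
x=5: not even, res = 24-5 = 19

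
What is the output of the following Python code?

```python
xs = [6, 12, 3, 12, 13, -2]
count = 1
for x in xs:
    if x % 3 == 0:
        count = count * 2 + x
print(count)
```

130

x=6: %3==0, count = 1*2+6 = 8
x=12: %3==0, count = 8*2+12 = 28
x=3: %3==0, count = 28*2+3 = 59
x=12: %3==0, count = 59*2+12 = 130
x=13: not %3==0
x=-2: not %3==0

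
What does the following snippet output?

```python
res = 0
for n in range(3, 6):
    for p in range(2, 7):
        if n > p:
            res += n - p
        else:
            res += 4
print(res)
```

n=3,p=2: 3>2, res = 0+1 = 1
n=3,p=3: not 3>3, res = 1+4 = 5
n=3,p=4: not 3>4, res = 5+4 = 9
n=3,p=5: not 3>5, res = 9+4 = 13
n=3,p=6: not 3>6, res = 13+4 = 17
n=4,p=2: 4>2, res = 17+2 = 19
n=4,p=3: 4>3, res = 19+1 = 20
n=4,p=4: not 4>4, res = 20+4 = 24
n=4,p=5: not 4>5, res = 24+4 = 28
n=4,p=6: not 4>6, res = 28+4 = 32
n=5,p=2: 5>2, res = 32+3 = 35
n=5,p=3: 5>3, res = 35+2 = 37
n=5,p=4: 5>4, res = 37+1 = 38
n=5,p=5: not 5>5, res = 38+4 = 42
n=5,p=6: not 5>6, res = 42+4 = 46

46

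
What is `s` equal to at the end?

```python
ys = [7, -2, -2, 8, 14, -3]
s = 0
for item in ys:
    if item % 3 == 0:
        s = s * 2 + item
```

-3

item=7: not %3==0
item=-2: not %3==0
item=-2: not %3==0
item=8: not %3==0
item=14: not %3==0
item=-3: %3==0, s = 0*2+(-3) = -3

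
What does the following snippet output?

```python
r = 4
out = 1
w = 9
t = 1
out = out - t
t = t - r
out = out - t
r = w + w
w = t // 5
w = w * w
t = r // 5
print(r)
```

18

out = 1-1 = 0
t = 1-4 = -3
out = 0-(-3) = 3
r = 9+9 = 18
w = (-3)//5 = -1
w = (-1)*(-1) = 1
t = 18//5 = 3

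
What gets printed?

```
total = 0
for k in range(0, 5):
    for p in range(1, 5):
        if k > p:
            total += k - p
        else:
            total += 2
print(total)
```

k=0,p=1: not 0>1, total = 0+2 = 2
k=0,p=2: not 0>2, total = 2+2 = 4
k=0,p=3: not 0>3, total = 4+2 = 6
k=0,p=4: not 0>4, total = 6+2 = 8
k=1,p=1: not 1>1, total = 8+2 = 10
k=1,p=2: not 1>2, total = 10+2 = 12
k=1,p=3: not 1>3, total = 12+2 = 14
k=1,p=4: not 1>4, total = 14+2 = 16
k=2,p=1: 2>1, total = 16+1 = 17
k=2,p=2: not 2>2, total = 17+2 = 19
k=2,p=3: not 2>3, total = 19+2 = 21
k=2,p=4: not 2>4, total = 21+2 = 23
k=3,p=1: 3>1, total = 23+2 = 25
k=3,p=2: 3>2, total = 25+1 = 26
k=3,p=3: not 3>3, total = 26+2 = 28
k=3,p=4: not 3>4, total = 28+2 = 30
k=4,p=1: 4>1, total = 30+3 = 33
k=4,p=2: 4>2, total = 33+2 = 35
k=4,p=3: 4>3, total = 35+1 = 36
k=4,p=4: not 4>4, total = 36+2 = 38

38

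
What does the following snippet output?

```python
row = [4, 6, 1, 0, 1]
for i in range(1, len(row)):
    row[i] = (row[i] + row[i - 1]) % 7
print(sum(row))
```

20

i=1: row[1] = (6+4)%7 = 3 → [4, 3, 1, 0, 1]
i=2: row[2] = (1+3)%7 = 4 → [4, 3, 4, 0, 1]
i=3: row[3] = (0+4)%7 = 4 → [4, 3, 4, 4, 1]
i=4: row[4] = (1+4)%7 = 5 → [4, 3, 4, 4, 5]
sum = 20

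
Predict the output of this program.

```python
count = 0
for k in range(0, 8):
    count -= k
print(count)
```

-28

k=0: count = 0-0 = 0
k=1: count = 0-1 = -1
k=2: count = (-1)-2 = -3
k=3: count = (-3)-3 = -6
k=4: count = (-6)-4 = -10
k=5: count = (-10)-5 = -15
k=6: count = (-15)-6 = -21
k=7: count = (-21)-7 = -28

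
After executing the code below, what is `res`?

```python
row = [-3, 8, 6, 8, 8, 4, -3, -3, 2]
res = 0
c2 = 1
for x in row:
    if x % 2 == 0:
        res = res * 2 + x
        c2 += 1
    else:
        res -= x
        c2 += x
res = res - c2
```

664

x=-3: not even, res = 0-(-3) = 3; c2=-2
x=8: even, res = 3*2+8 = 14; c2=-1
x=6: even, res = 14*2+6 = 34; c2=0
x=8: even, res = 34*2+8 = 76; c2=1
x=8: even, res = 76*2+8 = 160; c2=2
x=4: even, res = 160*2+4 = 324; c2=3
x=-3: not even, res = 324-(-3) = 327; c2=0
x=-3: not even, res = 327-(-3) = 330; c2=-3
x=2: even, res = 330*2+2 = 662; c2=-2
res-c2 = 662-(-2) = 664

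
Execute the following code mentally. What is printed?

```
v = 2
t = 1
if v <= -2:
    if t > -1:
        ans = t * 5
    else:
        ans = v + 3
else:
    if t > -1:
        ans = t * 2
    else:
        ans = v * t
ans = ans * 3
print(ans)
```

v=2, t=1
v <= -2 is False; t > -1 is True
→ ans = t * 2 = 2
ans = 2*3 = 6

6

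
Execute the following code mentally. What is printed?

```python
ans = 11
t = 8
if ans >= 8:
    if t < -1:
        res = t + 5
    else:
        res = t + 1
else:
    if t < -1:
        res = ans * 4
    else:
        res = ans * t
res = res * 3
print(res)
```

27

ans=11, t=8
ans >= 8 is True; t < -1 is False
→ res = t + 1 = 9
res = 9*3 = 27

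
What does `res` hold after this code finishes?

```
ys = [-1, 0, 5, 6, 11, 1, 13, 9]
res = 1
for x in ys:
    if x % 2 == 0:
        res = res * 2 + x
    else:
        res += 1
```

20

x=-1: not even, res = 1+1 = 2
x=0: even, res = 2*2+0 = 4
x=5: not even, res = 4+1 = 5
x=6: even, res = 5*2+6 = 16
x=11: not even, res = 16+1 = 17
x=1: not even, res = 17+1 = 18
x=13: not even, res = 18+1 = 19
x=9: not even, res = 19+1 = 20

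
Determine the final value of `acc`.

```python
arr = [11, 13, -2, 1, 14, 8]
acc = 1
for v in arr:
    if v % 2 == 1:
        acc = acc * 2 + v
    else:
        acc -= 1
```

v=11: odd, acc = 1*2+11 = 13
v=13: odd, acc = 13*2+13 = 39
v=-2: not odd, acc = 39-1 = 38
v=1: odd, acc = 38*2+1 = 77
v=14: not odd, acc = 77-1 = 76
v=8: not odd, acc = 76-1 = 75

75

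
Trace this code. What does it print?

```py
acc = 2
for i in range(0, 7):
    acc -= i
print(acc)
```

-19

i=0: acc = 2-0 = 2
i=1: acc = 2-1 = 1
i=2: acc = 1-2 = -1
i=3: acc = (-1)-3 = -4
i=4: acc = (-4)-4 = -8
i=5: acc = (-8)-5 = -13
i=6: acc = (-13)-6 = -19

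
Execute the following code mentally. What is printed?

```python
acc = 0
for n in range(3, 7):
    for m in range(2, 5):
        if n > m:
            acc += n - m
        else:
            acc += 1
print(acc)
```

n=3,m=2: 3>2, acc = 0+1 = 1
n=3,m=3: not 3>3, acc = 1+1 = 2
n=3,m=4: not 3>4, acc = 2+1 = 3
n=4,m=2: 4>2, acc = 3+2 = 5
n=4,m=3: 4>3, acc = 5+1 = 6
n=4,m=4: not 4>4, acc = 6+1 = 7
n=5,m=2: 5>2, acc = 7+3 = 10
n=5,m=3: 5>3, acc = 10+2 = 12
n=5,m=4: 5>4, acc = 12+1 = 13
n=6,m=2: 6>2, acc = 13+4 = 17
n=6,m=3: 6>3, acc = 17+3 = 20
n=6,m=4: 6>4, acc = 20+2 = 22

22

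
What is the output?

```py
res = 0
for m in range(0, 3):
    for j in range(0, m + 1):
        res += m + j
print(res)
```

12

m=0,j=0: res = 0+0 = 0
m=1,j=0: res = 0+1 = 1
m=1,j=1: res = 1+2 = 3
m=2,j=0: res = 3+2 = 5
m=2,j=1: res = 5+3 = 8
m=2,j=2: res = 8+4 = 12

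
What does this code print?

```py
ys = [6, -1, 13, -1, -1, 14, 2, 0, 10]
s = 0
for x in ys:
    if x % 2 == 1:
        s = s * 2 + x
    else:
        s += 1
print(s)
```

61

x=6: not odd, s = 0+1 = 1
x=-1: odd, s = 1*2+(-1) = 1
x=13: odd, s = 1*2+13 = 15
x=-1: odd, s = 15*2+(-1) = 29
x=-1: odd, s = 29*2+(-1) = 57
x=14: not odd, s = 57+1 = 58
x=2: not odd, s = 58+1 = 59
x=0: not odd, s = 59+1 = 60
x=10: not odd, s = 60+1 = 61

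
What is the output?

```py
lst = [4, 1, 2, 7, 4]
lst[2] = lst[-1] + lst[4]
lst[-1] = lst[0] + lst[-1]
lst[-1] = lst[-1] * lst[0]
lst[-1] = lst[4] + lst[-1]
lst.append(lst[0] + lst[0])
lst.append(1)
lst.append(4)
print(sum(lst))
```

lst[2] = lst[-1]+lst[4] = 4+4 = 8 → [4, 1, 8, 7, 4]
lst[-1] = lst[0]+lst[-1] = 4+4 = 8 → [4, 1, 8, 7, 8]
lst[-1] = lst[-1]*lst[0] = 8*4 = 32 → [4, 1, 8, 7, 32]
lst[-1] = lst[4]+lst[-1] = 32+32 = 64 → [4, 1, 8, 7, 64]
append lst[0]+lst[0] = 4+4 = 8 → [4, 1, 8, 7, 64, 8]
append 1 → [4, 1, 8, 7, 64, 8, 1]
append 4 → [4, 1, 8, 7, 64, 8, 1, 4]
sum = 97

97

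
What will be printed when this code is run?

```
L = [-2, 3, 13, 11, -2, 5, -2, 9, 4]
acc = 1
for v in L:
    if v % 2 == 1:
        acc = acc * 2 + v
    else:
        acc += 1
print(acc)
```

286

v=-2: not odd, acc = 1+1 = 2
v=3: odd, acc = 2*2+3 = 7
v=13: odd, acc = 7*2+13 = 27
v=11: odd, acc = 27*2+11 = 65
v=-2: not odd, acc = 65+1 = 66
v=5: odd, acc = 66*2+5 = 137
v=-2: not odd, acc = 137+1 = 138
v=9: odd, acc = 138*2+9 = 285
v=4: not odd, acc = 285+1 = 286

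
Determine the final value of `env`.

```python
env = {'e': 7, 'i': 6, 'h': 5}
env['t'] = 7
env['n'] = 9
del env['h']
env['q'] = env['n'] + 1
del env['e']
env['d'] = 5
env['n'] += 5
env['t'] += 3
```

env['t'] = 7 → {'e': 7, 'i': 6, 'h': 5, 't': 7}
env['n'] = 9 → {'e': 7, 'i': 6, 'h': 5, 't': 7, 'n': 9}
del 'h' → {'e': 7, 'i': 6, 't': 7, 'n': 9}
env['q'] = env['n']+1 = 10 → {'e': 7, 'i': 6, 't': 7, 'n': 9, 'q': 10}
del 'e' → {'i': 6, 't': 7, 'n': 9, 'q': 10}
env['d'] = 5 → {'i': 6, 't': 7, 'n': 9, 'q': 10, 'd': 5}
env['n'] = 9+5 = 14 → {'i': 6, 't': 7, 'n': 14, 'q': 10, 'd': 5}
env['t'] = 7+3 = 10 → {'i': 6, 't': 10, 'n': 14, 'q': 10, 'd': 5}

{'i': 6, 't': 10, 'n': 14, 'q': 10, 'd': 5}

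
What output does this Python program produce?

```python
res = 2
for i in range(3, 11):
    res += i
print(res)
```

54

i=3: res = 2+3 = 5
i=4: res = 5+4 = 9
i=5: res = 9+5 = 14
i=6: res = 14+6 = 20
i=7: res = 20+7 = 27
i=8: res = 27+8 = 35
i=9: res = 35+9 = 44
i=10: res = 44+10 = 54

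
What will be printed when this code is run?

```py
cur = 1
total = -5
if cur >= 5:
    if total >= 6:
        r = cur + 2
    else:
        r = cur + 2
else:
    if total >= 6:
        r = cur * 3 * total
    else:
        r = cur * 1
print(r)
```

1

cur=1, total=-5
cur >= 5 is False; total >= 6 is False
→ r = cur * 1 = 1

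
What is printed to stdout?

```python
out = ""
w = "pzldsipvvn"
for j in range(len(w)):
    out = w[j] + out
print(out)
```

j=0: prepend 'p' → 'p'
j=1: prepend 'z' → 'zp'
j=2: prepend 'l' → 'lzp'
j=3: prepend 'd' → 'dlzp'
j=4: prepend 's' → 'sdlzp'
j=5: prepend 'i' → 'isdlzp'
j=6: prepend 'p' → 'pisdlzp'
j=7: prepend 'v' → 'vpisdlzp'
j=8: prepend 'v' → 'vvpisdlzp'
j=9: prepend 'n' → 'nvvpisdlzp'

nvvpisdlzp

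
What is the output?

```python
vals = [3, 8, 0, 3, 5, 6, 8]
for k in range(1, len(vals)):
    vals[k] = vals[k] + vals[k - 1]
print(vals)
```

k=1: vals[1] = 8+3 = 11 → [3, 11, 0, 3, 5, 6, 8]
k=2: vals[2] = 0+11 = 11 → [3, 11, 11, 3, 5, 6, 8]
k=3: vals[3] = 3+11 = 14 → [3, 11, 11, 14, 5, 6, 8]
k=4: vals[4] = 5+14 = 19 → [3, 11, 11, 14, 19, 6, 8]
k=5: vals[5] = 6+19 = 25 → [3, 11, 11, 14, 19, 25, 8]
k=6: vals[6] = 8+25 = 33 → [3, 11, 11, 14, 19, 25, 33]

[3, 11, 11, 14, 19, 25, 33]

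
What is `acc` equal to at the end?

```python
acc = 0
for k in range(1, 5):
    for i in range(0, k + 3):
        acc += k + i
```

k=1,i=0: acc = 0+1 = 1
k=1,i=1: acc = 1+2 = 3
k=1,i=2: acc = 3+3 = 6
k=1,i=3: acc = 6+4 = 10
k=2,i=0: acc = 10+2 = 12
k=2,i=1: acc = 12+3 = 15
k=2,i=2: acc = 15+4 = 19
k=2,i=3: acc = 19+5 = 24
k=2,i=4: acc = 24+6 = 30
k=3,i=0: acc = 30+3 = 33
k=3,i=1: acc = 33+4 = 37
k=3,i=2: acc = 37+5 = 42
k=3,i=3: acc = 42+6 = 48
k=3,i=4: acc = 48+7 = 55
k=3,i=5: acc = 55+8 = 63
k=4,i=0: acc = 63+4 = 67
k=4,i=1: acc = 67+5 = 72
k=4,i=2: acc = 72+6 = 78
k=4,i=3: acc = 78+7 = 85
k=4,i=4: acc = 85+8 = 93
k=4,i=5: acc = 93+9 = 102
k=4,i=6: acc = 102+10 = 112

112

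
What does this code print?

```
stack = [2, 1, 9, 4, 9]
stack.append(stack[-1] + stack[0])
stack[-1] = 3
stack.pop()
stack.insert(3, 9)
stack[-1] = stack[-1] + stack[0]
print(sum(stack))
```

36

append stack[-1]+stack[0] = 9+2 = 11 → [2, 1, 9, 4, 9, 11]
stack[-1] = 3 → [2, 1, 9, 4, 9, 3]
pop() removes 3 → [2, 1, 9, 4, 9]
insert 9 at 3 → [2, 1, 9, 9, 4, 9]
stack[-1] = stack[-1]+stack[0] = 9+2 = 11 → [2, 1, 9, 9, 4, 11]
sum = 36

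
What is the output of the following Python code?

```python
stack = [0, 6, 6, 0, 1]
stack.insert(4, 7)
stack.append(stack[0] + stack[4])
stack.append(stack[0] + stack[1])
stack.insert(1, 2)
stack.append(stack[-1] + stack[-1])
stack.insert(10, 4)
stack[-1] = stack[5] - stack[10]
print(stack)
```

[0, 2, 6, 6, 0, 7, 1, 7, 6, 12, 3]

insert 7 at 4 → [0, 6, 6, 0, 7, 1]
append stack[0]+stack[4] = 0+7 = 7 → [0, 6, 6, 0, 7, 1, 7]
append stack[0]+stack[1] = 0+6 = 6 → [0, 6, 6, 0, 7, 1, 7, 6]
insert 2 at 1 → [0, 2, 6, 6, 0, 7, 1, 7, 6]
append stack[-1]+stack[-1] = 6+6 = 12 → [0, 2, 6, 6, 0, 7, 1, 7, 6, 12]
insert 4 at 10 → [0, 2, 6, 6, 0, 7, 1, 7, 6, 12, 4]
stack[-1] = stack[5]-stack[10] = 7-4 = 3 → [0, 2, 6, 6, 0, 7, 1, 7, 6, 12, 3]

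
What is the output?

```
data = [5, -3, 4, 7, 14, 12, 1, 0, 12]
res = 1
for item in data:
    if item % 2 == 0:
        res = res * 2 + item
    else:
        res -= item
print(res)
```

item=5: not even, res = 1-5 = -4
item=-3: not even, res = (-4)-(-3) = -1
item=4: even, res = (-1)*2+4 = 2
item=7: not even, res = 2-7 = -5
item=14: even, res = (-5)*2+14 = 4
item=12: even, res = 4*2+12 = 20
item=1: not even, res = 20-1 = 19
item=0: even, res = 19*2+0 = 38
item=12: even, res = 38*2+12 = 88

88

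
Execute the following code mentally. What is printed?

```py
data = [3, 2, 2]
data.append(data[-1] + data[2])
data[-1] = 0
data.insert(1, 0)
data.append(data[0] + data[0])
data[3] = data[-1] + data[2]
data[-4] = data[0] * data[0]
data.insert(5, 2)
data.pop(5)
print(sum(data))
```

26

append data[-1]+data[2] = 2+2 = 4 → [3, 2, 2, 4]
data[-1] = 0 → [3, 2, 2, 0]
insert 0 at 1 → [3, 0, 2, 2, 0]
append data[0]+data[0] = 3+3 = 6 → [3, 0, 2, 2, 0, 6]
data[3] = data[-1]+data[2] = 6+2 = 8 → [3, 0, 2, 8, 0, 6]
data[-4] = data[0]*data[0] = 3*3 = 9 → [3, 0, 9, 8, 0, 6]
insert 2 at 5 → [3, 0, 9, 8, 0, 2, 6]
pop(5) removes 2 → [3, 0, 9, 8, 0, 6]
sum = 26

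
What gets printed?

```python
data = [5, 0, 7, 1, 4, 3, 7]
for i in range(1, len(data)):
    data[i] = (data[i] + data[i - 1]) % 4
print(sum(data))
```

i=1: data[1] = (0+5)%4 = 1 → [5, 1, 7, 1, 4, 3, 7]
i=2: data[2] = (7+1)%4 = 0 → [5, 1, 0, 1, 4, 3, 7]
i=3: data[3] = (1+0)%4 = 1 → [5, 1, 0, 1, 4, 3, 7]
i=4: data[4] = (4+1)%4 = 1 → [5, 1, 0, 1, 1, 3, 7]
i=5: data[5] = (3+1)%4 = 0 → [5, 1, 0, 1, 1, 0, 7]
i=6: data[6] = (7+0)%4 = 3 → [5, 1, 0, 1, 1, 0, 3]
sum = 11

11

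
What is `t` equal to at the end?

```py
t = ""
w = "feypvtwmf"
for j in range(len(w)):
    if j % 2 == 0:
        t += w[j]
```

'fyvwf'

j=0: add 'f' → 'f'
j=1: skip
j=2: add 'y' → 'fy'
j=3: skip
j=4: add 'v' → 'fyv'
j=5: skip
j=6: add 'w' → 'fyvw'
j=7: skip
j=8: add 'f' → 'fyvwf'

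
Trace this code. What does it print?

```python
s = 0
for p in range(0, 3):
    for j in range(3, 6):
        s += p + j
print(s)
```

45

p=0,j=3: s = 0+3 = 3
p=0,j=4: s = 3+4 = 7
p=0,j=5: s = 7+5 = 12
p=1,j=3: s = 12+4 = 16
p=1,j=4: s = 16+5 = 21
p=1,j=5: s = 21+6 = 27
p=2,j=3: s = 27+5 = 32
p=2,j=4: s = 32+6 = 38
p=2,j=5: s = 38+7 = 45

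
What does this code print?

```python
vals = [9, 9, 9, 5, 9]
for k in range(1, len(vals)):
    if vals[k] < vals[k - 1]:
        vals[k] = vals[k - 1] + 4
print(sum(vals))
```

k=1: 9>=9, unchanged → [9, 9, 9, 5, 9]
k=2: 9>=9, unchanged → [9, 9, 9, 5, 9]
k=3: 5<9, vals[3] = 9+4 = 13 → [9, 9, 9, 13, 9]
k=4: 9<13, vals[4] = 13+4 = 17 → [9, 9, 9, 13, 17]
sum = 57

57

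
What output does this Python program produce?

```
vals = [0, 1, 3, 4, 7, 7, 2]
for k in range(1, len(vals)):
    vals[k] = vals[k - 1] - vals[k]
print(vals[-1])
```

-24

k=1: vals[1] = 0-1 = -1 → [0, -1, 3, 4, 7, 7, 2]
k=2: vals[2] = (-1)-3 = -4 → [0, -1, -4, 4, 7, 7, 2]
k=3: vals[3] = (-4)-4 = -8 → [0, -1, -4, -8, 7, 7, 2]
k=4: vals[4] = (-8)-7 = -15 → [0, -1, -4, -8, -15, 7, 2]
k=5: vals[5] = (-15)-7 = -22 → [0, -1, -4, -8, -15, -22, 2]
k=6: vals[6] = (-22)-2 = -24 → [0, -1, -4, -8, -15, -22, -24]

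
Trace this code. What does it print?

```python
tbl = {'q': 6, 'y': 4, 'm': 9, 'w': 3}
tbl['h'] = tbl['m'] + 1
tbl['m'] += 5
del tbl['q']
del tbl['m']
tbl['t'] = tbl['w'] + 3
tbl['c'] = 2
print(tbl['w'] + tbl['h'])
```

13

tbl['h'] = tbl['m']+1 = 10 → {'q': 6, 'y': 4, 'm': 9, 'w': 3, 'h': 10}
tbl['m'] = 9+5 = 14 → {'q': 6, 'y': 4, 'm': 14, 'w': 3, 'h': 10}
del 'q' → {'y': 4, 'm': 14, 'w': 3, 'h': 10}
del 'm' → {'y': 4, 'w': 3, 'h': 10}
tbl['t'] = tbl['w']+3 = 6 → {'y': 4, 'w': 3, 'h': 10, 't': 6}
tbl['c'] = 2 → {'y': 4, 'w': 3, 'h': 10, 't': 6, 'c': 2}
tbl['w']+tbl['h'] = 3+10 = 13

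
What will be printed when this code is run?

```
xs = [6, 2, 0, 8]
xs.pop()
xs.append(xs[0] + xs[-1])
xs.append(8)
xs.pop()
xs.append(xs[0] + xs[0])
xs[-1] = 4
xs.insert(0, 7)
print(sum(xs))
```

pop() removes 8 → [6, 2, 0]
append xs[0]+xs[-1] = 6+0 = 6 → [6, 2, 0, 6]
append 8 → [6, 2, 0, 6, 8]
pop() removes 8 → [6, 2, 0, 6]
append xs[0]+xs[0] = 6+6 = 12 → [6, 2, 0, 6, 12]
xs[-1] = 4 → [6, 2, 0, 6, 4]
insert 7 at 0 → [7, 6, 2, 0, 6, 4]
sum = 25

25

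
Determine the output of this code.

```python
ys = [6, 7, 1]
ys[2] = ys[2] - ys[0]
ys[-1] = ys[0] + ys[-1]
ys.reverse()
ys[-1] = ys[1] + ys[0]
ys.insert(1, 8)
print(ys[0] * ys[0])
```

ys[2] = ys[2]-ys[0] = 1-6 = -5 → [6, 7, -5]
ys[-1] = ys[0]+ys[-1] = 6+(-5) = 1 → [6, 7, 1]
reverse → [1, 7, 6]
ys[-1] = ys[1]+ys[0] = 7+1 = 8 → [1, 7, 8]
insert 8 at 1 → [1, 8, 7, 8]
ys[0]*ys[0] = 1*1 = 1

1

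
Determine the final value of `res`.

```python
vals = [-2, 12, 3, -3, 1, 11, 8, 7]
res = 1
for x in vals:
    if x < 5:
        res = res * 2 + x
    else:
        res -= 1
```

-4

x=-2: <5, res = 1*2+(-2) = 0
x=12: not <5, res = 0-1 = -1
x=3: <5, res = (-1)*2+3 = 1
x=-3: <5, res = 1*2+(-3) = -1
x=1: <5, res = (-1)*2+1 = -1
x=11: not <5, res = (-1)-1 = -2
x=8: not <5, res = (-2)-1 = -3
x=7: not <5, res = (-3)-1 = -4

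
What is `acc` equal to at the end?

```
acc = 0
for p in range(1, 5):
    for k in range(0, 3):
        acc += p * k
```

p=1,k=0: acc = 0+0 = 0
p=1,k=1: acc = 0+1 = 1
p=1,k=2: acc = 1+2 = 3
p=2,k=0: acc = 3+0 = 3
p=2,k=1: acc = 3+2 = 5
p=2,k=2: acc = 5+4 = 9
p=3,k=0: acc = 9+0 = 9
p=3,k=1: acc = 9+3 = 12
p=3,k=2: acc = 12+6 = 18
p=4,k=0: acc = 18+0 = 18
p=4,k=1: acc = 18+4 = 22
p=4,k=2: acc = 22+8 = 30

30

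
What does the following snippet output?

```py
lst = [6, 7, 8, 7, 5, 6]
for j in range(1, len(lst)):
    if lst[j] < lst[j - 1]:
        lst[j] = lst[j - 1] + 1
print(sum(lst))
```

51

j=1: 7>=6, unchanged → [6, 7, 8, 7, 5, 6]
j=2: 8>=7, unchanged → [6, 7, 8, 7, 5, 6]
j=3: 7<8, lst[3] = 8+1 = 9 → [6, 7, 8, 9, 5, 6]
j=4: 5<9, lst[4] = 9+1 = 10 → [6, 7, 8, 9, 10, 6]
j=5: 6<10, lst[5] = 10+1 = 11 → [6, 7, 8, 9, 10, 11]
sum = 51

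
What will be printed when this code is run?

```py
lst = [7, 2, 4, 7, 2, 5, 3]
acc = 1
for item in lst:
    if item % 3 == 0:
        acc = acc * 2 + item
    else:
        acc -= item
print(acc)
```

-49

item=7: not %3==0, acc = 1-7 = -6
item=2: not %3==0, acc = (-6)-2 = -8
item=4: not %3==0, acc = (-8)-4 = -12
item=7: not %3==0, acc = (-12)-7 = -19
item=2: not %3==0, acc = (-19)-2 = -21
item=5: not %3==0, acc = (-21)-5 = -26
item=3: %3==0, acc = (-26)*2+3 = -49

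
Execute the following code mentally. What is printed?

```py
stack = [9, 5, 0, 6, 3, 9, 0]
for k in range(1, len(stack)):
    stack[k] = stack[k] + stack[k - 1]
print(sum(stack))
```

144

k=1: stack[1] = 5+9 = 14 → [9, 14, 0, 6, 3, 9, 0]
k=2: stack[2] = 0+14 = 14 → [9, 14, 14, 6, 3, 9, 0]
k=3: stack[3] = 6+14 = 20 → [9, 14, 14, 20, 3, 9, 0]
k=4: stack[4] = 3+20 = 23 → [9, 14, 14, 20, 23, 9, 0]
k=5: stack[5] = 9+23 = 32 → [9, 14, 14, 20, 23, 32, 0]
k=6: stack[6] = 0+32 = 32 → [9, 14, 14, 20, 23, 32, 32]
sum = 144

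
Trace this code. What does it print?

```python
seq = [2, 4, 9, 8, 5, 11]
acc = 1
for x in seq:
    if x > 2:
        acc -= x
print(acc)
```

x=2: not >2
x=4: >2, acc = 1-4 = -3
x=9: >2, acc = (-3)-9 = -12
x=8: >2, acc = (-12)-8 = -20
x=5: >2, acc = (-20)-5 = -25
x=11: >2, acc = (-25)-11 = -36

-36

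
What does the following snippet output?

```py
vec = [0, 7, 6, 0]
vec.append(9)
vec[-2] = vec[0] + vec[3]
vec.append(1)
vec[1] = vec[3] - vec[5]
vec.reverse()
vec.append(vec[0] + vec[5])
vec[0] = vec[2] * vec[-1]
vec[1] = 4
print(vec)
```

append 9 → [0, 7, 6, 0, 9]
vec[-2] = vec[0]+vec[3] = 0+0 = 0 → [0, 7, 6, 0, 9]
append 1 → [0, 7, 6, 0, 9, 1]
vec[1] = vec[3]-vec[5] = 0-1 = -1 → [0, -1, 6, 0, 9, 1]
reverse → [1, 9, 0, 6, -1, 0]
append vec[0]+vec[5] = 1+0 = 1 → [1, 9, 0, 6, -1, 0, 1]
vec[0] = vec[2]*vec[-1] = 0*1 = 0 → [0, 9, 0, 6, -1, 0, 1]
vec[1] = 4 → [0, 4, 0, 6, -1, 0, 1]

[0, 4, 0, 6, -1, 0, 1]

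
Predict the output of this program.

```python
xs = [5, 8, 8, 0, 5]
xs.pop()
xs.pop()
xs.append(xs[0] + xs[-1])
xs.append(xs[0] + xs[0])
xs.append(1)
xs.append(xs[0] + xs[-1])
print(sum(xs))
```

pop() removes 5 → [5, 8, 8, 0]
pop() removes 0 → [5, 8, 8]
append xs[0]+xs[-1] = 5+8 = 13 → [5, 8, 8, 13]
append xs[0]+xs[0] = 5+5 = 10 → [5, 8, 8, 13, 10]
append 1 → [5, 8, 8, 13, 10, 1]
append xs[0]+xs[-1] = 5+1 = 6 → [5, 8, 8, 13, 10, 1, 6]
sum = 51

51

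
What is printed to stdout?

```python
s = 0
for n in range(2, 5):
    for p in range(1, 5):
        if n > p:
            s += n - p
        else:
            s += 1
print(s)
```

n=2,p=1: 2>1, s = 0+1 = 1
n=2,p=2: not 2>2, s = 1+1 = 2
n=2,p=3: not 2>3, s = 2+1 = 3
n=2,p=4: not 2>4, s = 3+1 = 4
n=3,p=1: 3>1, s = 4+2 = 6
n=3,p=2: 3>2, s = 6+1 = 7
n=3,p=3: not 3>3, s = 7+1 = 8
n=3,p=4: not 3>4, s = 8+1 = 9
n=4,p=1: 4>1, s = 9+3 = 12
n=4,p=2: 4>2, s = 12+2 = 14
n=4,p=3: 4>3, s = 14+1 = 15
n=4,p=4: not 4>4, s = 15+1 = 16

16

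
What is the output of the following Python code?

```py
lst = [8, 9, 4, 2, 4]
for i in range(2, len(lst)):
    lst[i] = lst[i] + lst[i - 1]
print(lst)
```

[8, 9, 13, 15, 19]

i=2: lst[2] = 4+9 = 13 → [8, 9, 13, 2, 4]
i=3: lst[3] = 2+13 = 15 → [8, 9, 13, 15, 4]
i=4: lst[4] = 4+15 = 19 → [8, 9, 13, 15, 19]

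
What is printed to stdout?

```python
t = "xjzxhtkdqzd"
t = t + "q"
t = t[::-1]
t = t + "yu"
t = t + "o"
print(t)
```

qdzqdkthxzjxyuo

+ 'q' → 'xjzxhtkdqzdq'
reverse → 'qdzqdkthxzjx'
+ 'yu' → 'qdzqdkthxzjxyu'
+ 'o' → 'qdzqdkthxzjxyuo'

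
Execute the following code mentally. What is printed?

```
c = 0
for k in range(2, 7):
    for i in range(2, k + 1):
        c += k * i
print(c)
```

245

k=2,i=2: c = 0+4 = 4
k=3,i=2: c = 4+6 = 10
k=3,i=3: c = 10+9 = 19
k=4,i=2: c = 19+8 = 27
k=4,i=3: c = 27+12 = 39
k=4,i=4: c = 39+16 = 55
k=5,i=2: c = 55+10 = 65
k=5,i=3: c = 65+15 = 80
k=5,i=4: c = 80+20 = 100
k=5,i=5: c = 100+25 = 125
k=6,i=2: c = 125+12 = 137
k=6,i=3: c = 137+18 = 155
k=6,i=4: c = 155+24 = 179
k=6,i=5: c = 179+30 = 209
k=6,i=6: c = 209+36 = 245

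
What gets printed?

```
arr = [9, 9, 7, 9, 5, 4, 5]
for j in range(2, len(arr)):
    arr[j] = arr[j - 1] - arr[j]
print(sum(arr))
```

j=2: arr[2] = 9-7 = 2 → [9, 9, 2, 9, 5, 4, 5]
j=3: arr[3] = 2-9 = -7 → [9, 9, 2, -7, 5, 4, 5]
j=4: arr[4] = (-7)-5 = -12 → [9, 9, 2, -7, -12, 4, 5]
j=5: arr[5] = (-12)-4 = -16 → [9, 9, 2, -7, -12, -16, 5]
j=6: arr[6] = (-16)-5 = -21 → [9, 9, 2, -7, -12, -16, -21]
sum = -36

-36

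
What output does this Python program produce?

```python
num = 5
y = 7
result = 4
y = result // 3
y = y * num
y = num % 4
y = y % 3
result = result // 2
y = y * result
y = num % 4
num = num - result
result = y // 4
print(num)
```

y = 4//3 = 1
y = 1*5 = 5
y = 5%4 = 1
y = 1%3 = 1
result = 4//2 = 2
y = 1*2 = 2
y = 5%4 = 1
num = 5-2 = 3
result = 1//4 = 0

3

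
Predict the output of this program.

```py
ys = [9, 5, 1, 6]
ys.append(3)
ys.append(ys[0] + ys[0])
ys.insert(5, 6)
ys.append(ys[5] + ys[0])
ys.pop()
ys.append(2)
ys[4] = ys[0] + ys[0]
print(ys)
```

[9, 5, 1, 6, 18, 6, 18, 2]

append 3 → [9, 5, 1, 6, 3]
append ys[0]+ys[0] = 9+9 = 18 → [9, 5, 1, 6, 3, 18]
insert 6 at 5 → [9, 5, 1, 6, 3, 6, 18]
append ys[5]+ys[0] = 6+9 = 15 → [9, 5, 1, 6, 3, 6, 18, 15]
pop() removes 15 → [9, 5, 1, 6, 3, 6, 18]
append 2 → [9, 5, 1, 6, 3, 6, 18, 2]
ys[4] = ys[0]+ys[0] = 9+9 = 18 → [9, 5, 1, 6, 18, 6, 18, 2]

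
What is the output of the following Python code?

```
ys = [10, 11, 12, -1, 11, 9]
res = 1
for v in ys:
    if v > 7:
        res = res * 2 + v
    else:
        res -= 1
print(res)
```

v=10: >7, res = 1*2+10 = 12
v=11: >7, res = 12*2+11 = 35
v=12: >7, res = 35*2+12 = 82
v=-1: not >7, res = 82-1 = 81
v=11: >7, res = 81*2+11 = 173
v=9: >7, res = 173*2+9 = 355

355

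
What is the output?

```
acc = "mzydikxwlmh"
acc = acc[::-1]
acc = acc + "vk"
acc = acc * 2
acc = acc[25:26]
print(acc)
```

k

reverse → 'hmlwxkidyzm'
+ 'vk' → 'hmlwxkidyzmvk'
repeat ×2 → 'hmlwxkidyzmvkhmlwxkidyzmvk'
slice [25:26] → 'k'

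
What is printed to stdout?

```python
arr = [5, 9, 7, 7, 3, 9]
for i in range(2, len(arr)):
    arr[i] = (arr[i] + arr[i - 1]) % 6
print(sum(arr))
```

30

i=2: arr[2] = (7+9)%6 = 4 → [5, 9, 4, 7, 3, 9]
i=3: arr[3] = (7+4)%6 = 5 → [5, 9, 4, 5, 3, 9]
i=4: arr[4] = (3+5)%6 = 2 → [5, 9, 4, 5, 2, 9]
i=5: arr[5] = (9+2)%6 = 5 → [5, 9, 4, 5, 2, 5]
sum = 30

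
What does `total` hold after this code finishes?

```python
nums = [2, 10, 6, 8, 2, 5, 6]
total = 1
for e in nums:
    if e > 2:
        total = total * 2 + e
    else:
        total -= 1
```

e=2: not >2, total = 1-1 = 0
e=10: >2, total = 0*2+10 = 10
e=6: >2, total = 10*2+6 = 26
e=8: >2, total = 26*2+8 = 60
e=2: not >2, total = 60-1 = 59
e=5: >2, total = 59*2+5 = 123
e=6: >2, total = 123*2+6 = 252

252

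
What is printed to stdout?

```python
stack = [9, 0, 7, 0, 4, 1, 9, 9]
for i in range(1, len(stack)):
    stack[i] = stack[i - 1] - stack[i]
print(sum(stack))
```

i=1: stack[1] = 9-0 = 9 → [9, 9, 7, 0, 4, 1, 9, 9]
i=2: stack[2] = 9-7 = 2 → [9, 9, 2, 0, 4, 1, 9, 9]
i=3: stack[3] = 2-0 = 2 → [9, 9, 2, 2, 4, 1, 9, 9]
i=4: stack[4] = 2-4 = -2 → [9, 9, 2, 2, -2, 1, 9, 9]
i=5: stack[5] = (-2)-1 = -3 → [9, 9, 2, 2, -2, -3, 9, 9]
i=6: stack[6] = (-3)-9 = -12 → [9, 9, 2, 2, -2, -3, -12, 9]
i=7: stack[7] = (-12)-9 = -21 → [9, 9, 2, 2, -2, -3, -12, -21]
sum = -16

-16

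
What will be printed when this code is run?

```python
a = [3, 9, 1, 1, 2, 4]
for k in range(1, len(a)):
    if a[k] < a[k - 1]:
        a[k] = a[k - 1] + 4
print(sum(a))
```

88

k=1: 9>=3, unchanged → [3, 9, 1, 1, 2, 4]
k=2: 1<9, a[2] = 9+4 = 13 → [3, 9, 13, 1, 2, 4]
k=3: 1<13, a[3] = 13+4 = 17 → [3, 9, 13, 17, 2, 4]
k=4: 2<17, a[4] = 17+4 = 21 → [3, 9, 13, 17, 21, 4]
k=5: 4<21, a[5] = 21+4 = 25 → [3, 9, 13, 17, 21, 25]
sum = 88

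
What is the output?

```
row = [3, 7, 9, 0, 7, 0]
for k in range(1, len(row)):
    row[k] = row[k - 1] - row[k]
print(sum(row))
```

k=1: row[1] = 3-7 = -4 → [3, -4, 9, 0, 7, 0]
k=2: row[2] = (-4)-9 = -13 → [3, -4, -13, 0, 7, 0]
k=3: row[3] = (-13)-0 = -13 → [3, -4, -13, -13, 7, 0]
k=4: row[4] = (-13)-7 = -20 → [3, -4, -13, -13, -20, 0]
k=5: row[5] = (-20)-0 = -20 → [3, -4, -13, -13, -20, -20]
sum = -67

-67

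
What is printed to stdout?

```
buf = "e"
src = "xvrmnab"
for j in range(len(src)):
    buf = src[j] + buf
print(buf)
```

j=0: prepend 'x' → 'xe'
j=1: prepend 'v' → 'vxe'
j=2: prepend 'r' → 'rvxe'
j=3: prepend 'm' → 'mrvxe'
j=4: prepend 'n' → 'nmrvxe'
j=5: prepend 'a' → 'anmrvxe'
j=6: prepend 'b' → 'banmrvxe'

banmrvxe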